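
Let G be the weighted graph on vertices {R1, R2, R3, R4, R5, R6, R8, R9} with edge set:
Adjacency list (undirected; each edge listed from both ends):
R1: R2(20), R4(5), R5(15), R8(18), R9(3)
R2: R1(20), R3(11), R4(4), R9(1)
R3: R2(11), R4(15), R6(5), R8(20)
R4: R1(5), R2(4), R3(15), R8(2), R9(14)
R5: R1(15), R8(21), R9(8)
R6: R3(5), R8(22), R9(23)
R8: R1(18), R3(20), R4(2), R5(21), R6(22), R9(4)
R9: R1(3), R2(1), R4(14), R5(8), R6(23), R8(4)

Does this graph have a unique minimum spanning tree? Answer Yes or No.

No

Kruskal's algorithm — process edges by increasing weight (ties by edge label):
R2 R9 (1): add — endpoints in different components.
R4 R8 (2): add — endpoints in different components.
R1 R9 (3): add — endpoints in different components.
R2 R4 (4): add — endpoints in different components.
R8 R9 (4): skip — R9 and R8 already connected.
R1 R4 (5): skip — R1 and R4 already connected.
R3 R6 (5): add — endpoints in different components.
R5 R9 (8): add — endpoints in different components.
R2 R3 (11): add — endpoints in different components.
Non-tree edge R8 R9 has weight 4, equal to the heaviest edge on its tree cycle — swapping gives another MST of the same weight. Not unique.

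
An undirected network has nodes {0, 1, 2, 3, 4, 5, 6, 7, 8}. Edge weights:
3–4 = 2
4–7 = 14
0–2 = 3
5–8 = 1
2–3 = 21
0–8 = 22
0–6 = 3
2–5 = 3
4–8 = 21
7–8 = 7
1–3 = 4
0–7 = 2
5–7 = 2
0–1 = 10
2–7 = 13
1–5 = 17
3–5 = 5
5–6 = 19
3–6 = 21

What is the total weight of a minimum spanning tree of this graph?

Sort edges by weight, then run Kruskal:
5–8 (1): add — endpoints in different components.
0–7 (2): add — endpoints in different components.
3–4 (2): add — endpoints in different components.
5–7 (2): add — endpoints in different components.
0–2 (3): add — endpoints in different components.
0–6 (3): add — endpoints in different components.
2–5 (3): skip — 2 and 5 already connected.
1–3 (4): add — endpoints in different components.
3–5 (5): add — endpoints in different components.
MST edges: 5–8, 0–7, 3–4, 5–7, 0–2, 0–6, 1–3, 3–5; total weight 1+2+2+2+3+3+4+5 = 22.

22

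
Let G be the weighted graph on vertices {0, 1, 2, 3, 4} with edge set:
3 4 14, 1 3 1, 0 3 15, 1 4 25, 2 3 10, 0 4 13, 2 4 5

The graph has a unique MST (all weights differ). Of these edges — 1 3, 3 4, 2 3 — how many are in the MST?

2

Kruskal's algorithm — process edges by increasing weight (ties by edge label):
1 3 (1): add — endpoints in different components.
2 4 (5): add — endpoints in different components.
2 3 (10): add — endpoints in different components.
0 4 (13): add — endpoints in different components.
MST edge set: {1 3, 2 4, 2 3, 0 4}.
Of the listed edges, {1 3, 2 3} are in the MST → 2.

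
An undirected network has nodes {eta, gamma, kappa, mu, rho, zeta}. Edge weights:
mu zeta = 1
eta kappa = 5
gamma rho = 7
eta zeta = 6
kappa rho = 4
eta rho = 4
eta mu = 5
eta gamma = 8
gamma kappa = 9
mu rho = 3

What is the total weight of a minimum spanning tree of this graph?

19

Grow the tree from mu using Prim:
Step 1: cheapest edge leaving the tree is mu zeta (1); add zeta.
Step 2: cheapest edge leaving the tree is mu rho (3); add rho.
Step 3: cheapest edge leaving the tree is eta rho (4); add eta.
Step 4: cheapest edge leaving the tree is kappa rho (4); add kappa.
Step 5: cheapest edge leaving the tree is gamma rho (7); add gamma.
MST edges: mu zeta, mu rho, eta rho, kappa rho, gamma rho; total weight 1+3+4+4+7 = 19.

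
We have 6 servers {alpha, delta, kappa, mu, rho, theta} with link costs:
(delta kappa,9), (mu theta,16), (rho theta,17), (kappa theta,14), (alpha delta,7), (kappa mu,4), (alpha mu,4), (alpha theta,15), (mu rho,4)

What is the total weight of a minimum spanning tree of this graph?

33

Grow the tree from theta using Prim:
Step 1: cheapest edge leaving the tree is kappa theta (14); add kappa.
Step 2: cheapest edge leaving the tree is kappa mu (4); add mu.
Step 3: cheapest edge leaving the tree is alpha mu (4); add alpha.
Step 4: cheapest edge leaving the tree is mu rho (4); add rho.
Step 5: cheapest edge leaving the tree is alpha delta (7); add delta.
MST edges: kappa theta, kappa mu, alpha mu, mu rho, alpha delta; total weight 14+4+4+4+7 = 33.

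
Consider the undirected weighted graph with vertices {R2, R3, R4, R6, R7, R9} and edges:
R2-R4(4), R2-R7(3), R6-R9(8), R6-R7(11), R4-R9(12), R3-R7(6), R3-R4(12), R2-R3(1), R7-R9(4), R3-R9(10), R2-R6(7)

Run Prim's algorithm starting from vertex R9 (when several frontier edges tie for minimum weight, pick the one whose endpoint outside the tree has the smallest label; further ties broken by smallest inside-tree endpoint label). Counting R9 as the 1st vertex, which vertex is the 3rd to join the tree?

Prim, starting at R9.
Step 1: cheapest edge leaving the tree is R7-R9 (4); add R7.
Step 2: cheapest edge leaving the tree is R2-R7 (3); add R2.
Step 3: cheapest edge leaving the tree is R2-R3 (1); add R3.
Step 4: cheapest edge leaving the tree is R2-R4 (4); add R4.
Step 5: cheapest edge leaving the tree is R2-R6 (7); add R6.
Vertex order: R9, R7, R2, R3, R4, R6. The 3rd vertex is R2.

R2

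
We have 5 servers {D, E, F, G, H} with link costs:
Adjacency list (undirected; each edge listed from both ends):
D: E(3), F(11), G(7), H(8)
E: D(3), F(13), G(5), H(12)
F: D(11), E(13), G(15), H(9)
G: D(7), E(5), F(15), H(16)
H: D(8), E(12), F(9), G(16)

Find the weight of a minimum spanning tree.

25

Kruskal: consider edges lightest-first.
D-E (3): add — endpoints in different components.
E-G (5): add — endpoints in different components.
D-G (7): skip — D and G already connected.
D-H (8): add — endpoints in different components.
F-H (9): add — endpoints in different components.
MST edges: D-E, E-G, D-H, F-H; total weight 3+5+8+9 = 25.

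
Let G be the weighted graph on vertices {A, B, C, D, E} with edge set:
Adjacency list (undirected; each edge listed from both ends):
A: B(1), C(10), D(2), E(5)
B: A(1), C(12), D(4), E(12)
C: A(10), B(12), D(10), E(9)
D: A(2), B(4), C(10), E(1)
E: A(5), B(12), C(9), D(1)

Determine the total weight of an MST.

Kruskal: consider edges lightest-first.
A–B (1): add — endpoints in different components.
D–E (1): add — endpoints in different components.
A–D (2): add — endpoints in different components.
B–D (4): skip — B and D already connected.
A–E (5): skip — A and E already connected.
C–E (9): add — endpoints in different components.
MST edges: A–B, D–E, A–D, C–E; total weight 1+1+2+9 = 13.

13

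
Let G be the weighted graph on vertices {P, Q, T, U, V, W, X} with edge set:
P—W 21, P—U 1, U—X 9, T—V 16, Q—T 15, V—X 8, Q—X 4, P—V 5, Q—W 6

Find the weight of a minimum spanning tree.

Grow the tree from W using Prim:
Step 1: frontier [Q—W 6, P—W 21] → take Q—W (6); add Q.
Step 2: frontier [Q—X 4, Q—T 15, P—W 21] → take Q—X (4); add X.
Step 3: frontier [Q—T 15, P—W 21, V—X 8, U—X 9] → take V—X (8); add V.
Step 4: frontier [Q—T 15, P—V 5, T—V 16, P—W 21, U—X 9] → take P—V (5); add P.
Step 5: frontier [P—U 1, Q—T 15, T—V 16, U—X 9] → take P—U (1); add U.
Step 6: frontier [Q—T 15, T—V 16] → take Q—T (15); add T.
MST edges: Q—W, Q—X, V—X, P—V, P—U, Q—T; total weight 6+4+8+5+1+15 = 39.

39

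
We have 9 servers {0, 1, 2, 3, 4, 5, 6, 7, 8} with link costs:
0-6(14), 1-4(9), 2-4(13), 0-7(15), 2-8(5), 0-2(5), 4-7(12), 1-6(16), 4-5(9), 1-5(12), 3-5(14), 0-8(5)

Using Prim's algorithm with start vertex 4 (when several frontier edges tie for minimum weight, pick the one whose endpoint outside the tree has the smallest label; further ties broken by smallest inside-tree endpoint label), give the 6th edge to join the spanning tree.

Grow the tree from 4 using Prim:
Step 1: cheapest edge leaving the tree is 1-4 (9); add 1.
Step 2: cheapest edge leaving the tree is 4-5 (9); add 5.
Step 3: cheapest edge leaving the tree is 4-7 (12); add 7.
Step 4: cheapest edge leaving the tree is 2-4 (13); add 2.
Step 5: cheapest edge leaving the tree is 0-2 (5); add 0.
Step 6: cheapest edge leaving the tree is 0-8 (5); add 8.
Step 7: cheapest edge leaving the tree is 3-5 (14); add 3.
Step 8: cheapest edge leaving the tree is 0-6 (14); add 6.
The 6th edge added is 0-8.

0-8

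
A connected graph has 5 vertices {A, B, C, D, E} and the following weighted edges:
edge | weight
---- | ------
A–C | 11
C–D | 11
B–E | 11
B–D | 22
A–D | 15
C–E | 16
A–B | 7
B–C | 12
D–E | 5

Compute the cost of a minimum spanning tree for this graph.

Kruskal's algorithm — process edges by increasing weight (ties by edge label):
D–E (5): add. Components now {A} {B} {C} {D,E}
A–B (7): add. Components now {A,B} {C} {D,E}
A–C (11): add. Components now {A,B,C} {D,E}
B–E (11): add. Components now {A,B,C,D,E}
MST edges: D–E, A–B, A–C, B–E; total weight 5+7+11+11 = 34.

34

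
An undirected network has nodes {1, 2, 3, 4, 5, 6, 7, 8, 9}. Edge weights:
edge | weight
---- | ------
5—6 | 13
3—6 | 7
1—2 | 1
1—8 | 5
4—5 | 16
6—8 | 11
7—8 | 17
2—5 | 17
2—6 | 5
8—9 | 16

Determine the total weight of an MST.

Kruskal's algorithm — process edges by increasing weight (ties by edge label):
1—2 (1): add — endpoints in different components.
1—8 (5): add — endpoints in different components.
2—6 (5): add — endpoints in different components.
3—6 (7): add — endpoints in different components.
6—8 (11): skip — 6 and 8 already connected.
5—6 (13): add — endpoints in different components.
4—5 (16): add — endpoints in different components.
8—9 (16): add — endpoints in different components.
2—5 (17): skip — 2 and 5 already connected.
7—8 (17): add — endpoints in different components.
MST edges: 1—2, 1—8, 2—6, 3—6, 5—6, 4—5, 8—9, 7—8; total weight 1+5+5+7+13+16+16+17 = 80.

80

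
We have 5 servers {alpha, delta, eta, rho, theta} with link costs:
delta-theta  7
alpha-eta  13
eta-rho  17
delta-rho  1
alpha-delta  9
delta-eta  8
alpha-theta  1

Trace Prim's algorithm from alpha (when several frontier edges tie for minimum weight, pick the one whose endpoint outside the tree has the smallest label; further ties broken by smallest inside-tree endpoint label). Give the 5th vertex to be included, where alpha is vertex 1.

eta

Prim, starting at alpha.
Step 1: cheapest edge leaving the tree is alpha-theta (1); add theta.
Step 2: cheapest edge leaving the tree is delta-theta (7); add delta.
Step 3: cheapest edge leaving the tree is delta-rho (1); add rho.
Step 4: cheapest edge leaving the tree is delta-eta (8); add eta.
Vertex order: alpha, theta, delta, rho, eta. The 5th vertex is eta.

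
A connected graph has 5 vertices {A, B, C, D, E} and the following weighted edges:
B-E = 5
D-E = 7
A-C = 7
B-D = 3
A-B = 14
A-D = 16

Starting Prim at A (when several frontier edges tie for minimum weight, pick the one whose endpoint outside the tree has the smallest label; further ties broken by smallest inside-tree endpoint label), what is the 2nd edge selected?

A-B

Prim's algorithm from A:
Step 1: cheapest edge leaving the tree is A-C (7); add C.
Step 2: cheapest edge leaving the tree is A-B (14); add B.
Step 3: cheapest edge leaving the tree is B-D (3); add D.
Step 4: cheapest edge leaving the tree is B-E (5); add E.
The 2nd edge added is A-B.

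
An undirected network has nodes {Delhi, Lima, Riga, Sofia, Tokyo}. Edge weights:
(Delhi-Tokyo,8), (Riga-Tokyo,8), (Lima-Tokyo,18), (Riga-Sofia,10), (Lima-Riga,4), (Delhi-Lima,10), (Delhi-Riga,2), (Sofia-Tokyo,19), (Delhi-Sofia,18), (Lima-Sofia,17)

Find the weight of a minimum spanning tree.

24

Prim, starting at Tokyo.
Step 1: frontier [Delhi-Tokyo 8, Riga-Tokyo 8, Lima-Tokyo 18, Sofia-Tokyo 19] → take Delhi-Tokyo (8); add Delhi.
Step 2: frontier [Delhi-Riga 2, Delhi-Lima 10, Delhi-Sofia 18, Riga-Tokyo 8, Lima-Tokyo 18, Sofia-Tokyo 19] → take Delhi-Riga (2); add Riga.
Step 3: frontier [Delhi-Lima 10, Delhi-Sofia 18, Lima-Riga 4, Riga-Sofia 10, Lima-Tokyo 18, Sofia-Tokyo 19] → take Lima-Riga (4); add Lima.
Step 4: frontier [Delhi-Sofia 18, Lima-Sofia 17, Riga-Sofia 10, Sofia-Tokyo 19] → take Riga-Sofia (10); add Sofia.
MST edges: Delhi-Tokyo, Delhi-Riga, Lima-Riga, Riga-Sofia; total weight 8+2+4+10 = 24.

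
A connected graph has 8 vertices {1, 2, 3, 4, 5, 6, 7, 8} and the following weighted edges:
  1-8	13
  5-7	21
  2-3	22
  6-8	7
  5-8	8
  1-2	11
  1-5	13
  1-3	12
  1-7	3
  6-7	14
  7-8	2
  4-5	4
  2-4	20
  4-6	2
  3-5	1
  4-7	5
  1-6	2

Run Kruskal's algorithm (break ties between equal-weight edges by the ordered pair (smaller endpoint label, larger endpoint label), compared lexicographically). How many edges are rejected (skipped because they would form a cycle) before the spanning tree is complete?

3

Sort edges by weight, then run Kruskal:
3-5 (1): add — endpoints in different components.
1-6 (2): add — endpoints in different components.
4-6 (2): add — endpoints in different components.
7-8 (2): add — endpoints in different components.
1-7 (3): add — endpoints in different components.
4-5 (4): add — endpoints in different components.
4-7 (5): skip — 4 and 7 already connected.
6-8 (7): skip — 6 and 8 already connected.
5-8 (8): skip — 5 and 8 already connected.
1-2 (11): add — endpoints in different components.
Edges rejected before the tree was complete: 3.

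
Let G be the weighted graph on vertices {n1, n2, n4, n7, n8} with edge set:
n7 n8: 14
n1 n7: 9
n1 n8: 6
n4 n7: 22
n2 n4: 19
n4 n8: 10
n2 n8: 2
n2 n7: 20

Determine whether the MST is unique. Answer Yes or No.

Yes

Sort edges by weight, then run Kruskal:
n2 n8 (2): add — endpoints in different components.
n1 n8 (6): add — endpoints in different components.
n1 n7 (9): add — endpoints in different components.
n4 n8 (10): add — endpoints in different components.
Every non-tree edge has weight strictly greater than the heaviest edge on the tree path between its endpoints, so the MST is unique.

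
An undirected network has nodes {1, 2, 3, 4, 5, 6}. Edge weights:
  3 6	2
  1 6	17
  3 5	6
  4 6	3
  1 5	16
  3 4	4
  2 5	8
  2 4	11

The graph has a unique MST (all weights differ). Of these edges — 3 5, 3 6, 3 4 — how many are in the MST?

Kruskal's algorithm — process edges by increasing weight (ties by edge label):
3 6 (2): add. Components now {1} {2} {3,6} {4} {5}
4 6 (3): add. Components now {1} {2} {3,4,6} {5}
3 4 (4): skip — 3 and 4 already connected.
3 5 (6): add. Components now {1} {2} {3,4,5,6}
2 5 (8): add. Components now {1} {2,3,4,5,6}
2 4 (11): skip — 2 and 4 already connected.
1 5 (16): add. Components now {1,2,3,4,5,6}
MST edge set: {3 6, 4 6, 3 5, 2 5, 1 5}.
Of the listed edges, {3 5, 3 6} are in the MST → 2.

2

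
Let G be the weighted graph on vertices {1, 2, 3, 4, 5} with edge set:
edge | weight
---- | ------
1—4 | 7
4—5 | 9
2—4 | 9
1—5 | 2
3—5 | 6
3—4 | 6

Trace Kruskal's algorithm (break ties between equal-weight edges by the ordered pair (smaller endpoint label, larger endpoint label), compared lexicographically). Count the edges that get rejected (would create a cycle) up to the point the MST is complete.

Kruskal: consider edges lightest-first.
1—5 (2): add — endpoints in different components.
3—4 (6): add — endpoints in different components.
3—5 (6): add — endpoints in different components.
1—4 (7): skip — 1 and 4 already connected.
2—4 (9): add — endpoints in different components.
Edges rejected before the tree was complete: 1.

1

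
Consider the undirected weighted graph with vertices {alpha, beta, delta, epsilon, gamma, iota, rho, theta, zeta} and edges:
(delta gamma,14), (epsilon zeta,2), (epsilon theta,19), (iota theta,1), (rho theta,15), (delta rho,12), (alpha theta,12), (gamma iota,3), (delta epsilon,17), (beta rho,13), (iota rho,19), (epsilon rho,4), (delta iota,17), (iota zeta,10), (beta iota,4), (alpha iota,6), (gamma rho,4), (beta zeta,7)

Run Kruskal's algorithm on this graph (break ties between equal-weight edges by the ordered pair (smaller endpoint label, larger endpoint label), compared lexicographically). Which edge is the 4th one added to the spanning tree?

Kruskal's algorithm — process edges by increasing weight (ties by edge label):
iota theta (1): add — endpoints in different components.
epsilon zeta (2): add — endpoints in different components.
gamma iota (3): add — endpoints in different components.
beta iota (4): add — endpoints in different components.
epsilon rho (4): add — endpoints in different components.
gamma rho (4): add — endpoints in different components.
alpha iota (6): add — endpoints in different components.
beta zeta (7): skip — beta and zeta already connected.
iota zeta (10): skip — zeta and iota already connected.
alpha theta (12): skip — theta and alpha already connected.
delta rho (12): add — endpoints in different components.
The 4th edge added is beta iota.

beta-iota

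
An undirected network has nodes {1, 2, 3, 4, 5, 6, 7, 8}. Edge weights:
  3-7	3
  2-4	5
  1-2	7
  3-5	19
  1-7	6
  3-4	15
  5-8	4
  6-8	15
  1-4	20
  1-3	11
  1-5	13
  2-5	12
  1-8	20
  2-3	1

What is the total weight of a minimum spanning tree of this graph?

Prim's algorithm from 2:
Step 1: cheapest edge leaving the tree is 2-3 (1); add 3.
Step 2: cheapest edge leaving the tree is 3-7 (3); add 7.
Step 3: cheapest edge leaving the tree is 2-4 (5); add 4.
Step 4: cheapest edge leaving the tree is 1-7 (6); add 1.
Step 5: cheapest edge leaving the tree is 2-5 (12); add 5.
Step 6: cheapest edge leaving the tree is 5-8 (4); add 8.
Step 7: cheapest edge leaving the tree is 6-8 (15); add 6.
MST edges: 2-3, 3-7, 2-4, 1-7, 2-5, 5-8, 6-8; total weight 1+3+5+6+12+4+15 = 46.

46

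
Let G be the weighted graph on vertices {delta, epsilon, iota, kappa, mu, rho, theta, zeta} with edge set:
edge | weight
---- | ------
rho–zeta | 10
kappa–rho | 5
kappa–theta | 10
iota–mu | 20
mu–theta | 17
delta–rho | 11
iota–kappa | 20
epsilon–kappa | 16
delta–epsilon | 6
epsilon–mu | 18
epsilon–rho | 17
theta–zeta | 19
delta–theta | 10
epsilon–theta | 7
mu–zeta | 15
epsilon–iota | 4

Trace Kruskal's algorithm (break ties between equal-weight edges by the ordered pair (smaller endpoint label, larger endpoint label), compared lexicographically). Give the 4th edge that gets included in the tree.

Sort edges by weight, then run Kruskal:
epsilon–iota (4): add — endpoints in different components.
kappa–rho (5): add — endpoints in different components.
delta–epsilon (6): add — endpoints in different components.
epsilon–theta (7): add — endpoints in different components.
delta–theta (10): skip — theta and delta already connected.
kappa–theta (10): add — endpoints in different components.
rho–zeta (10): add — endpoints in different components.
delta–rho (11): skip — delta and rho already connected.
mu–zeta (15): add — endpoints in different components.
The 4th edge added is epsilon–theta.

epsilon-theta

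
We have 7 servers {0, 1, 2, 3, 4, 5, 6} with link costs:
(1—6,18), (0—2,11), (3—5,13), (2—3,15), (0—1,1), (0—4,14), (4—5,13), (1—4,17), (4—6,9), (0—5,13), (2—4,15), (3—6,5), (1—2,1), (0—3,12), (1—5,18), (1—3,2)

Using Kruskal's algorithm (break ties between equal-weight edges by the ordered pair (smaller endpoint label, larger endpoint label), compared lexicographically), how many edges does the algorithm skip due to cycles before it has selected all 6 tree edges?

2

Kruskal: consider edges lightest-first.
0—1 (1): add — endpoints in different components.
1—2 (1): add — endpoints in different components.
1—3 (2): add — endpoints in different components.
3—6 (5): add — endpoints in different components.
4—6 (9): add — endpoints in different components.
0—2 (11): skip — 0 and 2 already connected.
0—3 (12): skip — 0 and 3 already connected.
0—5 (13): add — endpoints in different components.
Edges rejected before the tree was complete: 2.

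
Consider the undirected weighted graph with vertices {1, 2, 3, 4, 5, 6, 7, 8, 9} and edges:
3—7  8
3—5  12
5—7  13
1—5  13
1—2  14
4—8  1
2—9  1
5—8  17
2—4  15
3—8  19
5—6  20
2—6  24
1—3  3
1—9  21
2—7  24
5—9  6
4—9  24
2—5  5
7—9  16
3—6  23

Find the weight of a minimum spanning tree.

Kruskal's algorithm — process edges by increasing weight (ties by edge label):
2—9 (1): add — endpoints in different components.
4—8 (1): add — endpoints in different components.
1—3 (3): add — endpoints in different components.
2—5 (5): add — endpoints in different components.
5—9 (6): skip — 5 and 9 already connected.
3—7 (8): add — endpoints in different components.
3—5 (12): add — endpoints in different components.
1—5 (13): skip — 1 and 5 already connected.
5—7 (13): skip — 5 and 7 already connected.
1—2 (14): skip — 1 and 2 already connected.
2—4 (15): add — endpoints in different components.
7—9 (16): skip — 7 and 9 already connected.
5—8 (17): skip — 5 and 8 already connected.
3—8 (19): skip — 3 and 8 already connected.
5—6 (20): add — endpoints in different components.
MST edges: 2—9, 4—8, 1—3, 2—5, 3—7, 3—5, 2—4, 5—6; total weight 1+1+3+5+8+12+15+20 = 65.

65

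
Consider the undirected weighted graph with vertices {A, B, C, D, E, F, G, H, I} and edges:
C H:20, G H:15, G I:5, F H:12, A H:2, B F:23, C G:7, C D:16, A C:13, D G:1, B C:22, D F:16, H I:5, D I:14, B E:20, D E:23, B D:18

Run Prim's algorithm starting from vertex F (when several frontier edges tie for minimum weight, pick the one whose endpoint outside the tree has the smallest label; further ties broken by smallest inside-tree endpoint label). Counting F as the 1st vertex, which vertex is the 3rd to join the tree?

Prim, starting at F.
Step 1: cheapest edge leaving the tree is F H (12); add H.
Step 2: cheapest edge leaving the tree is A H (2); add A.
Step 3: cheapest edge leaving the tree is H I (5); add I.
Step 4: cheapest edge leaving the tree is G I (5); add G.
Step 5: cheapest edge leaving the tree is D G (1); add D.
Step 6: cheapest edge leaving the tree is C G (7); add C.
Step 7: cheapest edge leaving the tree is B D (18); add B.
Step 8: cheapest edge leaving the tree is B E (20); add E.
Vertex order: F, H, A, I, G, D, C, B, E. The 3rd vertex is A.

A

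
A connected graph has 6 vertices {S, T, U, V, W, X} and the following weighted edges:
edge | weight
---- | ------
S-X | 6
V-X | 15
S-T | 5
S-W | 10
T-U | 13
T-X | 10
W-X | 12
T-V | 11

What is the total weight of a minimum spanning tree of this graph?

Sort edges by weight, then run Kruskal:
S-T (5): add — endpoints in different components.
S-X (6): add — endpoints in different components.
S-W (10): add — endpoints in different components.
T-X (10): skip — X and T already connected.
T-V (11): add — endpoints in different components.
W-X (12): skip — X and W already connected.
T-U (13): add — endpoints in different components.
MST edges: S-T, S-X, S-W, T-V, T-U; total weight 5+6+10+11+13 = 45.

45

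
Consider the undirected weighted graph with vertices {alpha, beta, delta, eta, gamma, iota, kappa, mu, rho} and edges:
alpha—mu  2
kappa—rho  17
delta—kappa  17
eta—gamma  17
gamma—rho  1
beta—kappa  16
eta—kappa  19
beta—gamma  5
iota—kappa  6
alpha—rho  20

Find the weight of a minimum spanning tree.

Kruskal's algorithm — process edges by increasing weight (ties by edge label):
gamma—rho (1): add — endpoints in different components.
alpha—mu (2): add — endpoints in different components.
beta—gamma (5): add — endpoints in different components.
iota—kappa (6): add — endpoints in different components.
beta—kappa (16): add — endpoints in different components.
delta—kappa (17): add — endpoints in different components.
eta—gamma (17): add — endpoints in different components.
kappa—rho (17): skip — rho and kappa already connected.
eta—kappa (19): skip — eta and kappa already connected.
alpha—rho (20): add — endpoints in different components.
MST edges: gamma—rho, alpha—mu, beta—gamma, iota—kappa, beta—kappa, delta—kappa, eta—gamma, alpha—rho; total weight 1+2+5+6+16+17+17+20 = 84.

84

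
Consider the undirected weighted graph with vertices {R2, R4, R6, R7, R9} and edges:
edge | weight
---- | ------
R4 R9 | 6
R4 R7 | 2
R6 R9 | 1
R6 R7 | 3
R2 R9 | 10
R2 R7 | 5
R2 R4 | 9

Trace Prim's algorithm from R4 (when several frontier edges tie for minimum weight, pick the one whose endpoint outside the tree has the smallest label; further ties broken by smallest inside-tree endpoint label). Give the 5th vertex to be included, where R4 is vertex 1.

Grow the tree from R4 using Prim:
Step 1: cheapest edge leaving the tree is R4 R7 (2); add R7.
Step 2: cheapest edge leaving the tree is R6 R7 (3); add R6.
Step 3: cheapest edge leaving the tree is R6 R9 (1); add R9.
Step 4: cheapest edge leaving the tree is R2 R7 (5); add R2.
Vertex order: R4, R7, R6, R9, R2. The 5th vertex is R2.

R2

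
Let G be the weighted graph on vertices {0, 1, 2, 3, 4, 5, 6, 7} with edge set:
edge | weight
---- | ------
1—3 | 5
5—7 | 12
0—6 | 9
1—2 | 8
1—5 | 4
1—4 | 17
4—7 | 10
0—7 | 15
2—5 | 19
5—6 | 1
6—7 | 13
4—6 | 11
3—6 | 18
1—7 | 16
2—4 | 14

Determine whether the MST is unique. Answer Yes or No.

Yes

Kruskal's algorithm — process edges by increasing weight (ties by edge label):
5—6 (1): add — endpoints in different components.
1—5 (4): add — endpoints in different components.
1—3 (5): add — endpoints in different components.
1—2 (8): add — endpoints in different components.
0—6 (9): add — endpoints in different components.
4—7 (10): add — endpoints in different components.
4—6 (11): add — endpoints in different components.
Every non-tree edge has weight strictly greater than the heaviest edge on the tree path between its endpoints, so the MST is unique.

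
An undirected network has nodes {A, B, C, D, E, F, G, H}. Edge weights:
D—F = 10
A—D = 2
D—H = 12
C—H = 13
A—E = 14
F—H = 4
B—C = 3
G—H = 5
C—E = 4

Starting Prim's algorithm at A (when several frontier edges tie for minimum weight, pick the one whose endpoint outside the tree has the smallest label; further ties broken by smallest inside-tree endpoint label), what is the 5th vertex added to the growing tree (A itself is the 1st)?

G

Prim, starting at A.
Step 1: frontier [A—D 2, A—E 14] → take A—D (2); add D.
Step 2: frontier [A—E 14, D—F 10, D—H 12] → take D—F (10); add F.
Step 3: frontier [A—E 14, D—H 12, F—H 4] → take F—H (4); add H.
Step 4: frontier [A—E 14, G—H 5, C—H 13] → take G—H (5); add G.
Step 5: frontier [A—E 14, C—H 13] → take C—H (13); add C.
Step 6: frontier [A—E 14, B—C 3, C—E 4] → take B—C (3); add B.
Step 7: frontier [A—E 14, C—E 4] → take C—E (4); add E.
Vertex order: A, D, F, H, G, C, B, E. The 5th vertex is G.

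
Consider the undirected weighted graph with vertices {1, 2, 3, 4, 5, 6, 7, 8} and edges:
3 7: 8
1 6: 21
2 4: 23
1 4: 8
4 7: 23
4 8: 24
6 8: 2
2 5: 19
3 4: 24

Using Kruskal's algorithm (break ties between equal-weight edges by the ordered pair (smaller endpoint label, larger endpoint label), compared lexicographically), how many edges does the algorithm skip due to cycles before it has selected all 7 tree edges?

0

Sort edges by weight, then run Kruskal:
6 8 (2): add — endpoints in different components.
1 4 (8): add — endpoints in different components.
3 7 (8): add — endpoints in different components.
2 5 (19): add — endpoints in different components.
1 6 (21): add — endpoints in different components.
2 4 (23): add — endpoints in different components.
4 7 (23): add — endpoints in different components.
Edges rejected before the tree was complete: 0.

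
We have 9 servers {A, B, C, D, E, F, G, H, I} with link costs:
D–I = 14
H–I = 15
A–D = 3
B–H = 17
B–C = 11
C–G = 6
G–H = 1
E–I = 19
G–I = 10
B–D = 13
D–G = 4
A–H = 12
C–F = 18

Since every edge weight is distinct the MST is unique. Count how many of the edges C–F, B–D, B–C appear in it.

2

Kruskal: consider edges lightest-first.
G–H (1): add — endpoints in different components.
A–D (3): add — endpoints in different components.
D–G (4): add — endpoints in different components.
C–G (6): add — endpoints in different components.
G–I (10): add — endpoints in different components.
B–C (11): add — endpoints in different components.
A–H (12): skip — A and H already connected.
B–D (13): skip — B and D already connected.
D–I (14): skip — D and I already connected.
H–I (15): skip — H and I already connected.
B–H (17): skip — B and H already connected.
C–F (18): add — endpoints in different components.
E–I (19): add — endpoints in different components.
MST edge set: {G–H, A–D, D–G, C–G, G–I, B–C, C–F, E–I}.
Of the listed edges, {C–F, B–C} are in the MST → 2.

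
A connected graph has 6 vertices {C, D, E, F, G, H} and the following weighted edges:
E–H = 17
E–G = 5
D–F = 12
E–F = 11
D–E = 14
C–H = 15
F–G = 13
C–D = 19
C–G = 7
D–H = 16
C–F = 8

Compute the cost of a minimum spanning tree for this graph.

Grow the tree from E using Prim:
Step 1: frontier [E–G 5, E–F 11, D–E 14, E–H 17] → take E–G (5); add G.
Step 2: frontier [E–F 11, D–E 14, E–H 17, C–G 7, F–G 13] → take C–G (7); add C.
Step 3: frontier [C–F 8, C–H 15, C–D 19, E–F 11, D–E 14, E–H 17, F–G 13] → take C–F (8); add F.
Step 4: frontier [C–H 15, C–D 19, D–E 14, E–H 17, D–F 12] → take D–F (12); add D.
Step 5: frontier [C–H 15, D–H 16, E–H 17] → take C–H (15); add H.
MST edges: E–G, C–G, C–F, D–F, C–H; total weight 5+7+8+12+15 = 47.

47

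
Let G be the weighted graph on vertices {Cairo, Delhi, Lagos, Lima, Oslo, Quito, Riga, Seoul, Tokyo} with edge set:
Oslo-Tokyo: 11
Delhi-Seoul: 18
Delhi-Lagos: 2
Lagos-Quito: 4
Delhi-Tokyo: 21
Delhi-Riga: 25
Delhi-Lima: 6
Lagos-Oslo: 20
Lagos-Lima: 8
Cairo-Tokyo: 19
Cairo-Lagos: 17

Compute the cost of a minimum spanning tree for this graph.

Grow the tree from Lima using Prim:
Step 1: cheapest edge leaving the tree is Delhi-Lima (6); add Delhi.
Step 2: cheapest edge leaving the tree is Delhi-Lagos (2); add Lagos.
Step 3: cheapest edge leaving the tree is Lagos-Quito (4); add Quito.
Step 4: cheapest edge leaving the tree is Cairo-Lagos (17); add Cairo.
Step 5: cheapest edge leaving the tree is Delhi-Seoul (18); add Seoul.
Step 6: cheapest edge leaving the tree is Cairo-Tokyo (19); add Tokyo.
Step 7: cheapest edge leaving the tree is Oslo-Tokyo (11); add Oslo.
Step 8: cheapest edge leaving the tree is Delhi-Riga (25); add Riga.
MST edges: Delhi-Lima, Delhi-Lagos, Lagos-Quito, Cairo-Lagos, Delhi-Seoul, Cairo-Tokyo, Oslo-Tokyo, Delhi-Riga; total weight 6+2+4+17+18+19+11+25 = 102.

102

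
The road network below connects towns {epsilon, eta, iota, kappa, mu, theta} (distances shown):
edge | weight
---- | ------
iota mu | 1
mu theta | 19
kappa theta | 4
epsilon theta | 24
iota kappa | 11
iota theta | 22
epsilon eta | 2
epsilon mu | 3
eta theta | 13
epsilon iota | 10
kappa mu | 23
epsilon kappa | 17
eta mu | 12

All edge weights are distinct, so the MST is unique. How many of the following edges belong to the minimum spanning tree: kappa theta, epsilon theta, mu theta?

Kruskal's algorithm — process edges by increasing weight (ties by edge label):
iota mu (1): add — endpoints in different components.
epsilon eta (2): add — endpoints in different components.
epsilon mu (3): add — endpoints in different components.
kappa theta (4): add — endpoints in different components.
epsilon iota (10): skip — iota and epsilon already connected.
iota kappa (11): add — endpoints in different components.
MST edge set: {iota mu, epsilon eta, epsilon mu, kappa theta, iota kappa}.
Of the listed edges, {kappa theta} are in the MST → 1.

1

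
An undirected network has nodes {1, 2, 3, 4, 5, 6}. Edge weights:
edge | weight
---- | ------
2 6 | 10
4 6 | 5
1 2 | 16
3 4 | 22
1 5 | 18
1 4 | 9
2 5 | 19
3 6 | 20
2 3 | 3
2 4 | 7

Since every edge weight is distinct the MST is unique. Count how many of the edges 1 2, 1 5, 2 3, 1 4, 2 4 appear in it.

4

Kruskal: consider edges lightest-first.
2 3 (3): add. Components now {1} {2,3} {4} {5} {6}
4 6 (5): add. Components now {1} {2,3} {4,6} {5}
2 4 (7): add. Components now {1} {2,3,4,6} {5}
1 4 (9): add. Components now {1,2,3,4,6} {5}
2 6 (10): skip — 2 and 6 already connected.
1 2 (16): skip — 1 and 2 already connected.
1 5 (18): add. Components now {1,2,3,4,5,6}
MST edge set: {2 3, 4 6, 2 4, 1 4, 1 5}.
Of the listed edges, {1 5, 2 3, 1 4, 2 4} are in the MST → 4.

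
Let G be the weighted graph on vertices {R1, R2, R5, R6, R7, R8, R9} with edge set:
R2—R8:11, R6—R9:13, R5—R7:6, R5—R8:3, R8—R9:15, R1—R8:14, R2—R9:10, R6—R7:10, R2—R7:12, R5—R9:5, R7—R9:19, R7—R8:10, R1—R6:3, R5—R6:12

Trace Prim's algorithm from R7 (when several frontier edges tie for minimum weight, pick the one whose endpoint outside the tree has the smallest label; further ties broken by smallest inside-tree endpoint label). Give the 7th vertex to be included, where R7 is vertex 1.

Grow the tree from R7 using Prim:
Step 1: cheapest edge leaving the tree is R5—R7 (6); add R5.
Step 2: cheapest edge leaving the tree is R5—R8 (3); add R8.
Step 3: cheapest edge leaving the tree is R5—R9 (5); add R9.
Step 4: cheapest edge leaving the tree is R2—R9 (10); add R2.
Step 5: cheapest edge leaving the tree is R6—R7 (10); add R6.
Step 6: cheapest edge leaving the tree is R1—R6 (3); add R1.
Vertex order: R7, R5, R8, R9, R2, R6, R1. The 7th vertex is R1.

R1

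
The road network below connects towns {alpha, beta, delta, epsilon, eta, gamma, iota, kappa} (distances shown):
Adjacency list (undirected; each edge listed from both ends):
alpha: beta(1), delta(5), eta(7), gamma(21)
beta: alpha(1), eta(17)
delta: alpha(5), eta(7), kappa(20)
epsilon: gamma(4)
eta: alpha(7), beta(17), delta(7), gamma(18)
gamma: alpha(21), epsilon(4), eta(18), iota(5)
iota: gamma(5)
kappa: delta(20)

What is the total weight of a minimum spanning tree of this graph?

60

Prim, starting at kappa.
Step 1: cheapest edge leaving the tree is delta–kappa (20); add delta.
Step 2: cheapest edge leaving the tree is alpha–delta (5); add alpha.
Step 3: cheapest edge leaving the tree is alpha–beta (1); add beta.
Step 4: cheapest edge leaving the tree is alpha–eta (7); add eta.
Step 5: cheapest edge leaving the tree is eta–gamma (18); add gamma.
Step 6: cheapest edge leaving the tree is epsilon–gamma (4); add epsilon.
Step 7: cheapest edge leaving the tree is gamma–iota (5); add iota.
MST edges: delta–kappa, alpha–delta, alpha–beta, alpha–eta, eta–gamma, epsilon–gamma, gamma–iota; total weight 20+5+1+7+18+4+5 = 60.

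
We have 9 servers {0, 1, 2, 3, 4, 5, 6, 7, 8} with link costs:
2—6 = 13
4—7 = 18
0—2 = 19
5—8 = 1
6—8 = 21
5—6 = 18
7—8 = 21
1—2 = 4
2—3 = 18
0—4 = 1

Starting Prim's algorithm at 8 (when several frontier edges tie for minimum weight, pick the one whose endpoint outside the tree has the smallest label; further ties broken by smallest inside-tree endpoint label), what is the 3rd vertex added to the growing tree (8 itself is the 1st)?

Prim, starting at 8.
Step 1: cheapest edge leaving the tree is 5—8 (1); add 5.
Step 2: cheapest edge leaving the tree is 5—6 (18); add 6.
Step 3: cheapest edge leaving the tree is 2—6 (13); add 2.
Step 4: cheapest edge leaving the tree is 1—2 (4); add 1.
Step 5: cheapest edge leaving the tree is 2—3 (18); add 3.
Step 6: cheapest edge leaving the tree is 0—2 (19); add 0.
Step 7: cheapest edge leaving the tree is 0—4 (1); add 4.
Step 8: cheapest edge leaving the tree is 4—7 (18); add 7.
Vertex order: 8, 5, 6, 2, 1, 3, 0, 4, 7. The 3rd vertex is 6.

6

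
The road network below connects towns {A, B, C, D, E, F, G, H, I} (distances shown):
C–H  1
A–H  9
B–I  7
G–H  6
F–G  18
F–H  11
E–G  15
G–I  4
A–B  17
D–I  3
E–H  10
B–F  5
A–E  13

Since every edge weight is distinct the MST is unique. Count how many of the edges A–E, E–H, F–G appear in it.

1

Sort edges by weight, then run Kruskal:
C–H (1): add — endpoints in different components.
D–I (3): add — endpoints in different components.
G–I (4): add — endpoints in different components.
B–F (5): add — endpoints in different components.
G–H (6): add — endpoints in different components.
B–I (7): add — endpoints in different components.
A–H (9): add — endpoints in different components.
E–H (10): add — endpoints in different components.
MST edge set: {C–H, D–I, G–I, B–F, G–H, B–I, A–H, E–H}.
Of the listed edges, {E–H} are in the MST → 1.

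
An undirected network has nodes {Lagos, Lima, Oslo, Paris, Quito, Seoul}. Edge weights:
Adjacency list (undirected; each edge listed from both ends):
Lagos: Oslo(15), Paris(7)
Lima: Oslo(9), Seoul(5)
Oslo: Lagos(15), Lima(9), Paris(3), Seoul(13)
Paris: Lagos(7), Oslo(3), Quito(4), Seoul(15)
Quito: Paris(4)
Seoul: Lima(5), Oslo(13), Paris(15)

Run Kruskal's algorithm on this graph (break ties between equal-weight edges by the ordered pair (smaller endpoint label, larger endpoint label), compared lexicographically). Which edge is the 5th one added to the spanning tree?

Kruskal's algorithm — process edges by increasing weight (ties by edge label):
Oslo Paris (3): add. Components now {Lima} {Quito} {Seoul} {Lagos} {Oslo,Paris}
Paris Quito (4): add. Components now {Lima} {Oslo,Paris,Quito} {Seoul} {Lagos}
Lima Seoul (5): add. Components now {Lima,Seoul} {Oslo,Paris,Quito} {Lagos}
Lagos Paris (7): add. Components now {Lima,Seoul} {Lagos,Oslo,Paris,Quito}
Lima Oslo (9): add. Components now {Lagos,Lima,Oslo,Paris,Quito,Seoul}
The 5th edge added is Lima Oslo.

Lima-Oslo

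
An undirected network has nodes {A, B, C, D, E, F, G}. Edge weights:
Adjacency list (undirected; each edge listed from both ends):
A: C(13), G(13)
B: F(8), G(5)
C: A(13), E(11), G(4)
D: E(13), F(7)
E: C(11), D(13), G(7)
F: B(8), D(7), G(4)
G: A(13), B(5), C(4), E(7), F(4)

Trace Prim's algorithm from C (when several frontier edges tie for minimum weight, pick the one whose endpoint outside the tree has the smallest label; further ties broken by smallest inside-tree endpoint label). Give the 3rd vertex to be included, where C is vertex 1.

F

Prim's algorithm from C:
Step 1: frontier [C-G 4, C-E 11, A-C 13] → take C-G (4); add G.
Step 2: frontier [C-E 11, A-C 13, F-G 4, B-G 5, E-G 7, A-G 13] → take F-G (4); add F.
Step 3: frontier [C-E 11, A-C 13, D-F 7, B-F 8, B-G 5, E-G 7, A-G 13] → take B-G (5); add B.
Step 4: frontier [C-E 11, A-C 13, D-F 7, E-G 7, A-G 13] → take D-F (7); add D.
Step 5: frontier [C-E 11, A-C 13, D-E 13, E-G 7, A-G 13] → take E-G (7); add E.
Step 6: frontier [A-C 13, A-G 13] → take A-C (13); add A.
Vertex order: C, G, F, B, D, E, A. The 3rd vertex is F.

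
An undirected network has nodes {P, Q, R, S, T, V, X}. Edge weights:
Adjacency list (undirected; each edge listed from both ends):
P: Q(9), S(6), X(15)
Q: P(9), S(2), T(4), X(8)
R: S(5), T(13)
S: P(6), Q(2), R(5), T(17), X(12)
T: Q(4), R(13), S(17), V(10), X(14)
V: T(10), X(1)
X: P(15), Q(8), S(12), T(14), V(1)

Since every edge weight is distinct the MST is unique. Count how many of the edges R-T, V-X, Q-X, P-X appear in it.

Sort edges by weight, then run Kruskal:
V-X (1): add — endpoints in different components.
Q-S (2): add — endpoints in different components.
Q-T (4): add — endpoints in different components.
R-S (5): add — endpoints in different components.
P-S (6): add — endpoints in different components.
Q-X (8): add — endpoints in different components.
MST edge set: {V-X, Q-S, Q-T, R-S, P-S, Q-X}.
Of the listed edges, {V-X, Q-X} are in the MST → 2.

2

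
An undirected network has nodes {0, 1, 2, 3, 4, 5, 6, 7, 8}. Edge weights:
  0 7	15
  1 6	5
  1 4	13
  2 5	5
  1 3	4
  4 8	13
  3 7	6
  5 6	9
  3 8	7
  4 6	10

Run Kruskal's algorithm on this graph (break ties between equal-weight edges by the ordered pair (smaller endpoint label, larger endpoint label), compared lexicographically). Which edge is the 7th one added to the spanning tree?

Kruskal's algorithm — process edges by increasing weight (ties by edge label):
1 3 (4): add — endpoints in different components.
1 6 (5): add — endpoints in different components.
2 5 (5): add — endpoints in different components.
3 7 (6): add — endpoints in different components.
3 8 (7): add — endpoints in different components.
5 6 (9): add — endpoints in different components.
4 6 (10): add — endpoints in different components.
1 4 (13): skip — 1 and 4 already connected.
4 8 (13): skip — 4 and 8 already connected.
0 7 (15): add — endpoints in different components.
The 7th edge added is 4 6.

4-6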